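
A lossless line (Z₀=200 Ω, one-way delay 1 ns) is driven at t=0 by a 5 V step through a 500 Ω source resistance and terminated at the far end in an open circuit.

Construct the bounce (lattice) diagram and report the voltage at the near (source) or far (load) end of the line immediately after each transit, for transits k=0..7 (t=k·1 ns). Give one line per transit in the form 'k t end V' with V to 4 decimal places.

0 0 source 1.4286
1 1 load 2.8571
2 2 source 3.4694
3 3 load 4.0816
4 4 source 4.3440
5 5 load 4.6064
6 6 source 4.7189
7 7 load 4.8313

Γ_L=1.000000, Γ_S=0.428571; launch V₁=5·200/700=1.428571
k=0 src: V=1.4286
k=1 load: inc=1.428571, refl=1.428571·1.000000=1.4286; V=0.000000+1.428571+1.428571=2.8571
k=2 src: inc=1.428571, refl=1.428571·0.428571=0.6122; V=1.428571+1.428571+0.612245=3.4694
k=3 load: inc=0.612245, refl=0.612245·1.000000=0.6122; V=2.857143+0.612245+0.612245=4.0816
k=4 src: inc=0.612245, refl=0.612245·0.428571=0.2624; V=3.469388+0.612245+0.262391=4.3440
k=5 load: inc=0.262391, refl=0.262391·1.000000=0.2624; V=4.081633+0.262391+0.262391=4.6064
k=6 src: inc=0.262391, refl=0.262391·0.428571=0.1125; V=4.344023+0.262391+0.112453=4.7189
k=7 load: inc=0.112453, refl=0.112453·1.000000=0.1125; V=4.606414+0.112453+0.112453=4.8313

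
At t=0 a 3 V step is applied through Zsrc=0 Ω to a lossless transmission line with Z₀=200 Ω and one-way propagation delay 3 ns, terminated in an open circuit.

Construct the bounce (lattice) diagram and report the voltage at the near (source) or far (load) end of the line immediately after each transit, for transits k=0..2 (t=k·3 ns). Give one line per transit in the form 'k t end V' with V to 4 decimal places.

0 0 source 3.0000
1 3 load 6.0000
2 6 source 3.0000

Γ_L=1.000000, Γ_S=-1.000000; launch V₁=3·200/200=3.000000
k=0 src: V=3.0000
k=1 load: inc=3.000000, refl=3.000000·1.000000=3.0000; V=0.000000+3.000000+3.000000=6.0000
k=2 src: inc=3.000000, refl=3.000000·-1.000000=-3.0000; V=3.000000+3.000000+-3.000000=3.0000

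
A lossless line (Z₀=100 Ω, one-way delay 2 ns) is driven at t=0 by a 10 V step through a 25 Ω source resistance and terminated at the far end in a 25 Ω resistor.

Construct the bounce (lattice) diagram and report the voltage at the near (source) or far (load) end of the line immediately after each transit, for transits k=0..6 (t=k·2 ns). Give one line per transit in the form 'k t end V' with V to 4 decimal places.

Γ_L=-0.600000, Γ_S=-0.600000; launch V₁=10·100/125=8.000000
k=0 src: V=8.0000
k=1 load: inc=8.000000, refl=8.000000·-0.600000=-4.8000; V=0.000000+8.000000+-4.800000=3.2000
k=2 src: inc=-4.800000, refl=-4.800000·-0.600000=2.8800; V=8.000000+-4.800000+2.880000=6.0800
k=3 load: inc=2.880000, refl=2.880000·-0.600000=-1.7280; V=3.200000+2.880000+-1.728000=4.3520
k=4 src: inc=-1.728000, refl=-1.728000·-0.600000=1.0368; V=6.080000+-1.728000+1.036800=5.3888
k=5 load: inc=1.036800, refl=1.036800·-0.600000=-0.6221; V=4.352000+1.036800+-0.622080=4.7667
k=6 src: inc=-0.622080, refl=-0.622080·-0.600000=0.3732; V=5.388800+-0.622080+0.373248=5.1400

0 0 source 8.0000
1 2 load 3.2000
2 4 source 6.0800
3 6 load 4.3520
4 8 source 5.3888
5 10 load 4.7667
6 12 source 5.1400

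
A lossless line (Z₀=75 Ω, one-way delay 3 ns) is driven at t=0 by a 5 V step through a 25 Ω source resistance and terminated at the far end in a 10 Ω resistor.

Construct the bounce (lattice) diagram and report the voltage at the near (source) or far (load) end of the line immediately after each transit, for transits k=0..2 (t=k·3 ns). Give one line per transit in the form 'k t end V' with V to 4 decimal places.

0 0 source 3.7500
1 3 load 0.8824
2 6 source 2.3162

Γ_L=-0.764706, Γ_S=-0.500000; launch V₁=5·75/100=3.750000
k=0 src: V=3.7500
k=1 load: inc=3.750000, refl=3.750000·-0.764706=-2.8676; V=0.000000+3.750000+-2.867647=0.8824
k=2 src: inc=-2.867647, refl=-2.867647·-0.500000=1.4338; V=3.750000+-2.867647+1.433824=2.3162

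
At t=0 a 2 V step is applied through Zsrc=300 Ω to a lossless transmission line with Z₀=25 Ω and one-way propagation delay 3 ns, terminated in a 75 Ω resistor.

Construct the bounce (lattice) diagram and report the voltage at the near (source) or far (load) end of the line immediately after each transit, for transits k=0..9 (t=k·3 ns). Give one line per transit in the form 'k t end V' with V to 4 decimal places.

Γ_L=0.500000, Γ_S=0.846154; launch V₁=2·25/325=0.153846
k=0 src: V=0.1538
k=1 load: inc=0.153846, refl=0.153846·0.500000=0.0769; V=0.000000+0.153846+0.076923=0.2308
k=2 src: inc=0.076923, refl=0.076923·0.846154=0.0651; V=0.153846+0.076923+0.065089=0.2959
k=3 load: inc=0.065089, refl=0.065089·0.500000=0.0325; V=0.230769+0.065089+0.032544=0.3284
k=4 src: inc=0.032544, refl=0.032544·0.846154=0.0275; V=0.295858+0.032544+0.027538=0.3559
k=5 load: inc=0.027538, refl=0.027538·0.500000=0.0138; V=0.328402+0.027538+0.013769=0.3697
k=6 src: inc=0.013769, refl=0.013769·0.846154=0.0117; V=0.355940+0.013769+0.011651=0.3814
k=7 load: inc=0.011651, refl=0.011651·0.500000=0.0058; V=0.369709+0.011651+0.005825=0.3872
k=8 src: inc=0.005825, refl=0.005825·0.846154=0.0049; V=0.381359+0.005825+0.004929=0.3921
k=9 load: inc=0.004929, refl=0.004929·0.500000=0.0025; V=0.387184+0.004929+0.002465=0.3946

0 0 source 0.1538
1 3 load 0.2308
2 6 source 0.2959
3 9 load 0.3284
4 12 source 0.3559
5 15 load 0.3697
6 18 source 0.3814
7 21 load 0.3872
8 24 source 0.3921
9 27 load 0.3946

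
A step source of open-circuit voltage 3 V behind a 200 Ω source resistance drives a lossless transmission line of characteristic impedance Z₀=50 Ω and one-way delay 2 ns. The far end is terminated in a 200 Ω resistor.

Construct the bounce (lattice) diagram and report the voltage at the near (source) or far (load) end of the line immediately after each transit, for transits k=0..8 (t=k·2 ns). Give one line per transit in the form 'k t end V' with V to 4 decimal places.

Γ_L=0.600000, Γ_S=0.600000; launch V₁=3·50/250=0.600000
k=0 src: V=0.6000
k=1 load: inc=0.600000, refl=0.600000·0.600000=0.3600; V=0.000000+0.600000+0.360000=0.9600
k=2 src: inc=0.360000, refl=0.360000·0.600000=0.2160; V=0.600000+0.360000+0.216000=1.1760
k=3 load: inc=0.216000, refl=0.216000·0.600000=0.1296; V=0.960000+0.216000+0.129600=1.3056
k=4 src: inc=0.129600, refl=0.129600·0.600000=0.0778; V=1.176000+0.129600+0.077760=1.3834
k=5 load: inc=0.077760, refl=0.077760·0.600000=0.0467; V=1.305600+0.077760+0.046656=1.4300
k=6 src: inc=0.046656, refl=0.046656·0.600000=0.0280; V=1.383360+0.046656+0.027994=1.4580
k=7 load: inc=0.027994, refl=0.027994·0.600000=0.0168; V=1.430016+0.027994+0.016796=1.4748
k=8 src: inc=0.016796, refl=0.016796·0.600000=0.0101; V=1.458010+0.016796+0.010078=1.4849

0 0 source 0.6000
1 2 load 0.9600
2 4 source 1.1760
3 6 load 1.3056
4 8 source 1.3834
5 10 load 1.4300
6 12 source 1.4580
7 14 load 1.4748
8 16 source 1.4849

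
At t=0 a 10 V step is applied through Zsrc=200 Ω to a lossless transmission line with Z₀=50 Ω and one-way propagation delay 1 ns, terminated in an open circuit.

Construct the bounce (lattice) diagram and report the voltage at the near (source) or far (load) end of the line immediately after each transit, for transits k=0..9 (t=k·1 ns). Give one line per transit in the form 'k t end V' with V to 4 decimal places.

0 0 source 2.0000
1 1 load 4.0000
2 2 source 5.2000
3 3 load 6.4000
4 4 source 7.1200
5 5 load 7.8400
6 6 source 8.2720
7 7 load 8.7040
8 8 source 8.9632
9 9 load 9.2224

Γ_L=1.000000, Γ_S=0.600000; launch V₁=10·50/250=2.000000
k=0 src: V=2.0000
k=1 load: inc=2.000000, refl=2.000000·1.000000=2.0000; V=0.000000+2.000000+2.000000=4.0000
k=2 src: inc=2.000000, refl=2.000000·0.600000=1.2000; V=2.000000+2.000000+1.200000=5.2000
k=3 load: inc=1.200000, refl=1.200000·1.000000=1.2000; V=4.000000+1.200000+1.200000=6.4000
k=4 src: inc=1.200000, refl=1.200000·0.600000=0.7200; V=5.200000+1.200000+0.720000=7.1200
k=5 load: inc=0.720000, refl=0.720000·1.000000=0.7200; V=6.400000+0.720000+0.720000=7.8400
k=6 src: inc=0.720000, refl=0.720000·0.600000=0.4320; V=7.120000+0.720000+0.432000=8.2720
k=7 load: inc=0.432000, refl=0.432000·1.000000=0.4320; V=7.840000+0.432000+0.432000=8.7040
k=8 src: inc=0.432000, refl=0.432000·0.600000=0.2592; V=8.272000+0.432000+0.259200=8.9632
k=9 load: inc=0.259200, refl=0.259200·1.000000=0.2592; V=8.704000+0.259200+0.259200=9.2224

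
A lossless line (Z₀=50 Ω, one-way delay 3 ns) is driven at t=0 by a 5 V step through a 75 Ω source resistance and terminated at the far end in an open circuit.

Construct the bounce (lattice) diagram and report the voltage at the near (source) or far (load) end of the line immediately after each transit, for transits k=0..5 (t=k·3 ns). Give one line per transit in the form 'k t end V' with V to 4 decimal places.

0 0 source 2.0000
1 3 load 4.0000
2 6 source 4.4000
3 9 load 4.8000
4 12 source 4.8800
5 15 load 4.9600

Γ_L=1.000000, Γ_S=0.200000; launch V₁=5·50/125=2.000000
k=0 src: V=2.0000
k=1 load: inc=2.000000, refl=2.000000·1.000000=2.0000; V=0.000000+2.000000+2.000000=4.0000
k=2 src: inc=2.000000, refl=2.000000·0.200000=0.4000; V=2.000000+2.000000+0.400000=4.4000
k=3 load: inc=0.400000, refl=0.400000·1.000000=0.4000; V=4.000000+0.400000+0.400000=4.8000
k=4 src: inc=0.400000, refl=0.400000·0.200000=0.0800; V=4.400000+0.400000+0.080000=4.8800
k=5 load: inc=0.080000, refl=0.080000·1.000000=0.0800; V=4.800000+0.080000+0.080000=4.9600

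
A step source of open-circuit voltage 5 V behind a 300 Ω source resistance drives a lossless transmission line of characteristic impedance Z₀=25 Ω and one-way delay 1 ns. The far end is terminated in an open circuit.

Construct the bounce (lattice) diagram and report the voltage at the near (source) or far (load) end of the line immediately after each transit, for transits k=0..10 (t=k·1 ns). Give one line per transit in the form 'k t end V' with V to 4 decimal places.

Γ_L=1.000000, Γ_S=0.846154; launch V₁=5·25/325=0.384615
k=0 src: V=0.3846
k=1 load: inc=0.384615, refl=0.384615·1.000000=0.3846; V=0.000000+0.384615+0.384615=0.7692
k=2 src: inc=0.384615, refl=0.384615·0.846154=0.3254; V=0.384615+0.384615+0.325444=1.0947
k=3 load: inc=0.325444, refl=0.325444·1.000000=0.3254; V=0.769231+0.325444+0.325444=1.4201
k=4 src: inc=0.325444, refl=0.325444·0.846154=0.2754; V=1.094675+0.325444+0.275376=1.6955
k=5 load: inc=0.275376, refl=0.275376·1.000000=0.2754; V=1.420118+0.275376+0.275376=1.9709
k=6 src: inc=0.275376, refl=0.275376·0.846154=0.2330; V=1.695494+0.275376+0.233010=2.2039
k=7 load: inc=0.233010, refl=0.233010·1.000000=0.2330; V=1.970869+0.233010+0.233010=2.4369
k=8 src: inc=0.233010, refl=0.233010·0.846154=0.1972; V=2.203879+0.233010+0.197162=2.6341
k=9 load: inc=0.197162, refl=0.197162·1.000000=0.1972; V=2.436889+0.197162+0.197162=2.8312
k=10 src: inc=0.197162, refl=0.197162·0.846154=0.1668; V=2.634052+0.197162+0.166830=2.9980

0 0 source 0.3846
1 1 load 0.7692
2 2 source 1.0947
3 3 load 1.4201
4 4 source 1.6955
5 5 load 1.9709
6 6 source 2.2039
7 7 load 2.4369
8 8 source 2.6341
9 9 load 2.8312
10 10 source 2.9980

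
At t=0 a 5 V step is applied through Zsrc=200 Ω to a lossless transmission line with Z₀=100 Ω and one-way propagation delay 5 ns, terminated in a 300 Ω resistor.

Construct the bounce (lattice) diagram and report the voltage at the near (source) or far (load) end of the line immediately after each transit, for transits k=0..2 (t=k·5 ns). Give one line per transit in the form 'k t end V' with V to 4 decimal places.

0 0 source 1.6667
1 5 load 2.5000
2 10 source 2.7778

Γ_L=0.500000, Γ_S=0.333333; launch V₁=5·100/300=1.666667
k=0 src: V=1.6667
k=1 load: inc=1.666667, refl=1.666667·0.500000=0.8333; V=0.000000+1.666667+0.833333=2.5000
k=2 src: inc=0.833333, refl=0.833333·0.333333=0.2778; V=1.666667+0.833333+0.277778=2.7778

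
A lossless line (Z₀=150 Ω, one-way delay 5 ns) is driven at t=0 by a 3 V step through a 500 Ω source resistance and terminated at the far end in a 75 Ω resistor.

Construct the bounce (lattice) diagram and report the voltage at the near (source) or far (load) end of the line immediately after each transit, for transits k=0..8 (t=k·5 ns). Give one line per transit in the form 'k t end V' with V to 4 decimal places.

Γ_L=-0.333333, Γ_S=0.538462; launch V₁=3·150/650=0.692308
k=0 src: V=0.6923
k=1 load: inc=0.692308, refl=0.692308·-0.333333=-0.2308; V=0.000000+0.692308+-0.230769=0.4615
k=2 src: inc=-0.230769, refl=-0.230769·0.538462=-0.1243; V=0.692308+-0.230769+-0.124260=0.3373
k=3 load: inc=-0.124260, refl=-0.124260·-0.333333=0.0414; V=0.461538+-0.124260+0.041420=0.3787
k=4 src: inc=0.041420, refl=0.041420·0.538462=0.0223; V=0.337278+0.041420+0.022303=0.4010
k=5 load: inc=0.022303, refl=0.022303·-0.333333=-0.0074; V=0.378698+0.022303+-0.007434=0.3936
k=6 src: inc=-0.007434, refl=-0.007434·0.538462=-0.0040; V=0.401001+-0.007434+-0.004003=0.3896
k=7 load: inc=-0.004003, refl=-0.004003·-0.333333=0.0013; V=0.393567+-0.004003+0.001334=0.3909
k=8 src: inc=0.001334, refl=0.001334·0.538462=0.0007; V=0.389564+0.001334+0.000719=0.3916

0 0 source 0.6923
1 5 load 0.4615
2 10 source 0.3373
3 15 load 0.3787
4 20 source 0.4010
5 25 load 0.3936
6 30 source 0.3896
7 35 load 0.3909
8 40 source 0.3916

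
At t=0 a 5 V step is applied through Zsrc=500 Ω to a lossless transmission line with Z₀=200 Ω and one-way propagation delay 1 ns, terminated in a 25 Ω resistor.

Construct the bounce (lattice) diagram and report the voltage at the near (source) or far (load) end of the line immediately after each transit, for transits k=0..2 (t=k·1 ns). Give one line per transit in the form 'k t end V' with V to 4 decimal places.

0 0 source 1.4286
1 1 load 0.3175
2 2 source -0.1587

Γ_L=-0.777778, Γ_S=0.428571; launch V₁=5·200/700=1.428571
k=0 src: V=1.4286
k=1 load: inc=1.428571, refl=1.428571·-0.777778=-1.1111; V=0.000000+1.428571+-1.111111=0.3175
k=2 src: inc=-1.111111, refl=-1.111111·0.428571=-0.4762; V=1.428571+-1.111111+-0.476190=-0.1587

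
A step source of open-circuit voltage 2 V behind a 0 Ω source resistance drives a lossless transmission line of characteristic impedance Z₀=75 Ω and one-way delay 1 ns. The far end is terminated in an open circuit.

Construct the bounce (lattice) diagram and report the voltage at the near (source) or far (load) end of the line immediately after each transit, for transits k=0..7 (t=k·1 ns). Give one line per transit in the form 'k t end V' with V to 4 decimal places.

Γ_L=1.000000, Γ_S=-1.000000; launch V₁=2·75/75=2.000000
k=0 src: V=2.0000
k=1 load: inc=2.000000, refl=2.000000·1.000000=2.0000; V=0.000000+2.000000+2.000000=4.0000
k=2 src: inc=2.000000, refl=2.000000·-1.000000=-2.0000; V=2.000000+2.000000+-2.000000=2.0000
k=3 load: inc=-2.000000, refl=-2.000000·1.000000=-2.0000; V=4.000000+-2.000000+-2.000000=0.0000
k=4 src: inc=-2.000000, refl=-2.000000·-1.000000=2.0000; V=2.000000+-2.000000+2.000000=2.0000
k=5 load: inc=2.000000, refl=2.000000·1.000000=2.0000; V=0.000000+2.000000+2.000000=4.0000
k=6 src: inc=2.000000, refl=2.000000·-1.000000=-2.0000; V=2.000000+2.000000+-2.000000=2.0000
k=7 load: inc=-2.000000, refl=-2.000000·1.000000=-2.0000; V=4.000000+-2.000000+-2.000000=0.0000

0 0 source 2.0000
1 1 load 4.0000
2 2 source 2.0000
3 3 load 0.0000
4 4 source 2.0000
5 5 load 4.0000
6 6 source 2.0000
7 7 load 0.0000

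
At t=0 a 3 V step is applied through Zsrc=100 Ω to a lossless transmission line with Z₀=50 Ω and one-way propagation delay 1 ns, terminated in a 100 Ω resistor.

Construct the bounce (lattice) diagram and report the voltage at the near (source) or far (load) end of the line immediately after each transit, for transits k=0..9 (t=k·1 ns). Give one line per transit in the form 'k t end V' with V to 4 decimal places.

0 0 source 1.0000
1 1 load 1.3333
2 2 source 1.4444
3 3 load 1.4815
4 4 source 1.4938
5 5 load 1.4979
6 6 source 1.4993
7 7 load 1.4998
8 8 source 1.4999
9 9 load 1.5000

Γ_L=0.333333, Γ_S=0.333333; launch V₁=3·50/150=1.000000
k=0 src: V=1.0000
k=1 load: inc=1.000000, refl=1.000000·0.333333=0.3333; V=0.000000+1.000000+0.333333=1.3333
k=2 src: inc=0.333333, refl=0.333333·0.333333=0.1111; V=1.000000+0.333333+0.111111=1.4444
k=3 load: inc=0.111111, refl=0.111111·0.333333=0.0370; V=1.333333+0.111111+0.037037=1.4815
k=4 src: inc=0.037037, refl=0.037037·0.333333=0.0123; V=1.444444+0.037037+0.012346=1.4938
k=5 load: inc=0.012346, refl=0.012346·0.333333=0.0041; V=1.481481+0.012346+0.004115=1.4979
k=6 src: inc=0.004115, refl=0.004115·0.333333=0.0014; V=1.493827+0.004115+0.001372=1.4993
k=7 load: inc=0.001372, refl=0.001372·0.333333=0.0005; V=1.497942+0.001372+0.000457=1.4998
k=8 src: inc=0.000457, refl=0.000457·0.333333=0.0002; V=1.499314+0.000457+0.000152=1.4999
k=9 load: inc=0.000152, refl=0.000152·0.333333=0.0001; V=1.499771+0.000152+0.000051=1.5000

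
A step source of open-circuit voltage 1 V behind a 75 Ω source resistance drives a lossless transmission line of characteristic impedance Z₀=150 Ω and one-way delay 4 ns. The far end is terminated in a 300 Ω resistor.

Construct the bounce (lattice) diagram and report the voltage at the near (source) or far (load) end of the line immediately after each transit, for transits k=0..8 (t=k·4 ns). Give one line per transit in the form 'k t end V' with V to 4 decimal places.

Γ_L=0.333333, Γ_S=-0.333333; launch V₁=1·150/225=0.666667
k=0 src: V=0.6667
k=1 load: inc=0.666667, refl=0.666667·0.333333=0.2222; V=0.000000+0.666667+0.222222=0.8889
k=2 src: inc=0.222222, refl=0.222222·-0.333333=-0.0741; V=0.666667+0.222222+-0.074074=0.8148
k=3 load: inc=-0.074074, refl=-0.074074·0.333333=-0.0247; V=0.888889+-0.074074+-0.024691=0.7901
k=4 src: inc=-0.024691, refl=-0.024691·-0.333333=0.0082; V=0.814815+-0.024691+0.008230=0.7984
k=5 load: inc=0.008230, refl=0.008230·0.333333=0.0027; V=0.790123+0.008230+0.002743=0.8011
k=6 src: inc=0.002743, refl=0.002743·-0.333333=-0.0009; V=0.798354+0.002743+-0.000914=0.8002
k=7 load: inc=-0.000914, refl=-0.000914·0.333333=-0.0003; V=0.801097+-0.000914+-0.000305=0.7999
k=8 src: inc=-0.000305, refl=-0.000305·-0.333333=0.0001; V=0.800183+-0.000305+0.000102=0.8000

0 0 source 0.6667
1 4 load 0.8889
2 8 source 0.8148
3 12 load 0.7901
4 16 source 0.7984
5 20 load 0.8011
6 24 source 0.8002
7 28 load 0.7999
8 32 source 0.8000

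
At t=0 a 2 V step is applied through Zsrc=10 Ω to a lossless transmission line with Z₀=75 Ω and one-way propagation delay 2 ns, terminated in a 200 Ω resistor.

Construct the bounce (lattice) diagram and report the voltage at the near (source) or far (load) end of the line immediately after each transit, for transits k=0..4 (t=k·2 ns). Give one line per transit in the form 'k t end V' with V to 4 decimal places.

Γ_L=0.454545, Γ_S=-0.764706; launch V₁=2·75/85=1.764706
k=0 src: V=1.7647
k=1 load: inc=1.764706, refl=1.764706·0.454545=0.8021; V=0.000000+1.764706+0.802139=2.5668
k=2 src: inc=0.802139, refl=0.802139·-0.764706=-0.6134; V=1.764706+0.802139+-0.613400=1.9534
k=3 load: inc=-0.613400, refl=-0.613400·0.454545=-0.2788; V=2.566845+-0.613400+-0.278818=1.6746
k=4 src: inc=-0.278818, refl=-0.278818·-0.764706=0.2132; V=1.953444+-0.278818+0.213214=1.8878

0 0 source 1.7647
1 2 load 2.5668
2 4 source 1.9534
3 6 load 1.6746
4 8 source 1.8878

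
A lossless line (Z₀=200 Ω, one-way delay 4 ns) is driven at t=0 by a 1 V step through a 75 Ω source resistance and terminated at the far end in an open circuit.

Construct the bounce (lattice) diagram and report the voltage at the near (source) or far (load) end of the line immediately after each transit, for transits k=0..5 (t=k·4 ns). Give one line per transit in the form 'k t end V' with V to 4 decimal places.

Γ_L=1.000000, Γ_S=-0.454545; launch V₁=1·200/275=0.727273
k=0 src: V=0.7273
k=1 load: inc=0.727273, refl=0.727273·1.000000=0.7273; V=0.000000+0.727273+0.727273=1.4545
k=2 src: inc=0.727273, refl=0.727273·-0.454545=-0.3306; V=0.727273+0.727273+-0.330579=1.1240
k=3 load: inc=-0.330579, refl=-0.330579·1.000000=-0.3306; V=1.454545+-0.330579+-0.330579=0.7934
k=4 src: inc=-0.330579, refl=-0.330579·-0.454545=0.1503; V=1.123967+-0.330579+0.150263=0.9437
k=5 load: inc=0.150263, refl=0.150263·1.000000=0.1503; V=0.793388+0.150263+0.150263=1.0939

0 0 source 0.7273
1 4 load 1.4545
2 8 source 1.1240
3 12 load 0.7934
4 16 source 0.9437
5 20 load 1.0939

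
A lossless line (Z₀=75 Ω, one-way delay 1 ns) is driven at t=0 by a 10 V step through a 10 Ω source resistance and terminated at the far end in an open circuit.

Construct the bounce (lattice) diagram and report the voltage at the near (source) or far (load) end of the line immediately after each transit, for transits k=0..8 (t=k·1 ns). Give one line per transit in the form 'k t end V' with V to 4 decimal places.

0 0 source 8.8235
1 1 load 17.6471
2 2 source 10.8997
3 3 load 4.1522
4 4 source 9.3120
5 5 load 14.4718
6 6 source 10.5261
7 7 load 6.5804
8 8 source 9.5977

Γ_L=1.000000, Γ_S=-0.764706; launch V₁=10·75/85=8.823529
k=0 src: V=8.8235
k=1 load: inc=8.823529, refl=8.823529·1.000000=8.8235; V=0.000000+8.823529+8.823529=17.6471
k=2 src: inc=8.823529, refl=8.823529·-0.764706=-6.7474; V=8.823529+8.823529+-6.747405=10.8997
k=3 load: inc=-6.747405, refl=-6.747405·1.000000=-6.7474; V=17.647059+-6.747405+-6.747405=4.1522
k=4 src: inc=-6.747405, refl=-6.747405·-0.764706=5.1598; V=10.899654+-6.747405+5.159780=9.3120
k=5 load: inc=5.159780, refl=5.159780·1.000000=5.1598; V=4.152249+5.159780+5.159780=14.4718
k=6 src: inc=5.159780, refl=5.159780·-0.764706=-3.9457; V=9.312029+5.159780+-3.945714=10.5261
k=7 load: inc=-3.945714, refl=-3.945714·1.000000=-3.9457; V=14.471809+-3.945714+-3.945714=6.5804
k=8 src: inc=-3.945714, refl=-3.945714·-0.764706=3.0173; V=10.526095+-3.945714+3.017311=9.5977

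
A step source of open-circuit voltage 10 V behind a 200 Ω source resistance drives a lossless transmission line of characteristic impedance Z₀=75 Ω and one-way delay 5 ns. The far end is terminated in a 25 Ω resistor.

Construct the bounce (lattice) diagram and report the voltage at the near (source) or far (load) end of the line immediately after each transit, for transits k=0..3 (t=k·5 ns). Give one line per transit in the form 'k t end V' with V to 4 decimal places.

0 0 source 2.7273
1 5 load 1.3636
2 10 source 0.7438
3 15 load 1.0537

Γ_L=-0.500000, Γ_S=0.454545; launch V₁=10·75/275=2.727273
k=0 src: V=2.7273
k=1 load: inc=2.727273, refl=2.727273·-0.500000=-1.3636; V=0.000000+2.727273+-1.363636=1.3636
k=2 src: inc=-1.363636, refl=-1.363636·0.454545=-0.6198; V=2.727273+-1.363636+-0.619835=0.7438
k=3 load: inc=-0.619835, refl=-0.619835·-0.500000=0.3099; V=1.363636+-0.619835+0.309917=1.0537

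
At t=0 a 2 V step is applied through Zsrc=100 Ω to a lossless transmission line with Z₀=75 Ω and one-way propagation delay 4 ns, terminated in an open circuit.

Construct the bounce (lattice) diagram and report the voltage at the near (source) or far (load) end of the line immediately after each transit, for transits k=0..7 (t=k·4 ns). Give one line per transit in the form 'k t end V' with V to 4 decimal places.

Γ_L=1.000000, Γ_S=0.142857; launch V₁=2·75/175=0.857143
k=0 src: V=0.8571
k=1 load: inc=0.857143, refl=0.857143·1.000000=0.8571; V=0.000000+0.857143+0.857143=1.7143
k=2 src: inc=0.857143, refl=0.857143·0.142857=0.1224; V=0.857143+0.857143+0.122449=1.8367
k=3 load: inc=0.122449, refl=0.122449·1.000000=0.1224; V=1.714286+0.122449+0.122449=1.9592
k=4 src: inc=0.122449, refl=0.122449·0.142857=0.0175; V=1.836735+0.122449+0.017493=1.9767
k=5 load: inc=0.017493, refl=0.017493·1.000000=0.0175; V=1.959184+0.017493+0.017493=1.9942
k=6 src: inc=0.017493, refl=0.017493·0.142857=0.0025; V=1.976676+0.017493+0.002499=1.9967
k=7 load: inc=0.002499, refl=0.002499·1.000000=0.0025; V=1.994169+0.002499+0.002499=1.9992

0 0 source 0.8571
1 4 load 1.7143
2 8 source 1.8367
3 12 load 1.9592
4 16 source 1.9767
5 20 load 1.9942
6 24 source 1.9967
7 28 load 1.9992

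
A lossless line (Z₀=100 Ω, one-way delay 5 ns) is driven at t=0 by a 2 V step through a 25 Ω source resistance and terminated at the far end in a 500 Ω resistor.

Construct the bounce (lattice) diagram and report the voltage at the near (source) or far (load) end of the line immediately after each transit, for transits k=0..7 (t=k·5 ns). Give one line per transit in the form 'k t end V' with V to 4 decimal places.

Γ_L=0.666667, Γ_S=-0.600000; launch V₁=2·100/125=1.600000
k=0 src: V=1.6000
k=1 load: inc=1.600000, refl=1.600000·0.666667=1.0667; V=0.000000+1.600000+1.066667=2.6667
k=2 src: inc=1.066667, refl=1.066667·-0.600000=-0.6400; V=1.600000+1.066667+-0.640000=2.0267
k=3 load: inc=-0.640000, refl=-0.640000·0.666667=-0.4267; V=2.666667+-0.640000+-0.426667=1.6000
k=4 src: inc=-0.426667, refl=-0.426667·-0.600000=0.2560; V=2.026667+-0.426667+0.256000=1.8560
k=5 load: inc=0.256000, refl=0.256000·0.666667=0.1707; V=1.600000+0.256000+0.170667=2.0267
k=6 src: inc=0.170667, refl=0.170667·-0.600000=-0.1024; V=1.856000+0.170667+-0.102400=1.9243
k=7 load: inc=-0.102400, refl=-0.102400·0.666667=-0.0683; V=2.026667+-0.102400+-0.068267=1.8560

0 0 source 1.6000
1 5 load 2.6667
2 10 source 2.0267
3 15 load 1.6000
4 20 source 1.8560
5 25 load 2.0267
6 30 source 1.9243
7 35 load 1.8560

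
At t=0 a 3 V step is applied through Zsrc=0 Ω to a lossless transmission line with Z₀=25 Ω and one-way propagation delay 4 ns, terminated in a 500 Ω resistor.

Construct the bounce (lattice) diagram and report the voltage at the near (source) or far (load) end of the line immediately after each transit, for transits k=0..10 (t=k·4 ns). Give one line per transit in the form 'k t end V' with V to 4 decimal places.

0 0 source 3.0000
1 4 load 5.7143
2 8 source 3.0000
3 12 load 0.5442
4 16 source 3.0000
5 20 load 5.2219
6 24 source 3.0000
7 28 load 0.9897
8 32 source 3.0000
9 36 load 4.8188
10 40 source 3.0000

Γ_L=0.904762, Γ_S=-1.000000; launch V₁=3·25/25=3.000000
k=0 src: V=3.0000
k=1 load: inc=3.000000, refl=3.000000·0.904762=2.7143; V=0.000000+3.000000+2.714286=5.7143
k=2 src: inc=2.714286, refl=2.714286·-1.000000=-2.7143; V=3.000000+2.714286+-2.714286=3.0000
k=3 load: inc=-2.714286, refl=-2.714286·0.904762=-2.4558; V=5.714286+-2.714286+-2.455782=0.5442
k=4 src: inc=-2.455782, refl=-2.455782·-1.000000=2.4558; V=3.000000+-2.455782+2.455782=3.0000
k=5 load: inc=2.455782, refl=2.455782·0.904762=2.2219; V=0.544218+2.455782+2.221898=5.2219
k=6 src: inc=2.221898, refl=2.221898·-1.000000=-2.2219; V=3.000000+2.221898+-2.221898=3.0000
k=7 load: inc=-2.221898, refl=-2.221898·0.904762=-2.0103; V=5.221898+-2.221898+-2.010289=0.9897
k=8 src: inc=-2.010289, refl=-2.010289·-1.000000=2.0103; V=3.000000+-2.010289+2.010289=3.0000
k=9 load: inc=2.010289, refl=2.010289·0.904762=1.8188; V=0.989711+2.010289+1.818833=4.8188
k=10 src: inc=1.818833, refl=1.818833·-1.000000=-1.8188; V=3.000000+1.818833+-1.818833=3.0000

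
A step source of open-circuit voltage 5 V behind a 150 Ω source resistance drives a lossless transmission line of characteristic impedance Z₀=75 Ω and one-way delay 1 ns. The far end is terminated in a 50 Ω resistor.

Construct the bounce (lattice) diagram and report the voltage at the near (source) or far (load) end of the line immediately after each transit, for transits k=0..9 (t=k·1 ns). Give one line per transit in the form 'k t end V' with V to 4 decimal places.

0 0 source 1.6667
1 1 load 1.3333
2 2 source 1.2222
3 3 load 1.2444
4 4 source 1.2519
5 5 load 1.2504
6 6 source 1.2499
7 7 load 1.2500
8 8 source 1.2500
9 9 load 1.2500

Γ_L=-0.200000, Γ_S=0.333333; launch V₁=5·75/225=1.666667
k=0 src: V=1.6667
k=1 load: inc=1.666667, refl=1.666667·-0.200000=-0.3333; V=0.000000+1.666667+-0.333333=1.3333
k=2 src: inc=-0.333333, refl=-0.333333·0.333333=-0.1111; V=1.666667+-0.333333+-0.111111=1.2222
k=3 load: inc=-0.111111, refl=-0.111111·-0.200000=0.0222; V=1.333333+-0.111111+0.022222=1.2444
k=4 src: inc=0.022222, refl=0.022222·0.333333=0.0074; V=1.222222+0.022222+0.007407=1.2519
k=5 load: inc=0.007407, refl=0.007407·-0.200000=-0.0015; V=1.244444+0.007407+-0.001481=1.2504
k=6 src: inc=-0.001481, refl=-0.001481·0.333333=-0.0005; V=1.251852+-0.001481+-0.000494=1.2499
k=7 load: inc=-0.000494, refl=-0.000494·-0.200000=0.0001; V=1.250370+-0.000494+0.000099=1.2500
k=8 src: inc=0.000099, refl=0.000099·0.333333=0.0000; V=1.249877+0.000099+0.000033=1.2500
k=9 load: inc=0.000033, refl=0.000033·-0.200000=-0.0000; V=1.249975+0.000033+-0.000007=1.2500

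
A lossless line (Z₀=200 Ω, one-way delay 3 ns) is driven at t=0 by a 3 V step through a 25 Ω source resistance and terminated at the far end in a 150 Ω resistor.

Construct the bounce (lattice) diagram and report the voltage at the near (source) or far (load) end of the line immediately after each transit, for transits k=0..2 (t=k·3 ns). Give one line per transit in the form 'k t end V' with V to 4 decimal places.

0 0 source 2.6667
1 3 load 2.2857
2 6 source 2.5820

Γ_L=-0.142857, Γ_S=-0.777778; launch V₁=3·200/225=2.666667
k=0 src: V=2.6667
k=1 load: inc=2.666667, refl=2.666667·-0.142857=-0.3810; V=0.000000+2.666667+-0.380952=2.2857
k=2 src: inc=-0.380952, refl=-0.380952·-0.777778=0.2963; V=2.666667+-0.380952+0.296296=2.5820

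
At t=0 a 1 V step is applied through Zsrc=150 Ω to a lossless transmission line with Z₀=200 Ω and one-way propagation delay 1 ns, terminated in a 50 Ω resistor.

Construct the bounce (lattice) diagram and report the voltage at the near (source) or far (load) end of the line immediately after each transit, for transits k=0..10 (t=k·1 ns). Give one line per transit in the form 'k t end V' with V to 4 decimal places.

0 0 source 0.5714
1 1 load 0.2286
2 2 source 0.2776
3 3 load 0.2482
4 4 source 0.2524
5 5 load 0.2498
6 6 source 0.2502
7 7 load 0.2500
8 8 source 0.2500
9 9 load 0.2500
10 10 source 0.2500

Γ_L=-0.600000, Γ_S=-0.142857; launch V₁=1·200/350=0.571429
k=0 src: V=0.5714
k=1 load: inc=0.571429, refl=0.571429·-0.600000=-0.3429; V=0.000000+0.571429+-0.342857=0.2286
k=2 src: inc=-0.342857, refl=-0.342857·-0.142857=0.0490; V=0.571429+-0.342857+0.048980=0.2776
k=3 load: inc=0.048980, refl=0.048980·-0.600000=-0.0294; V=0.228571+0.048980+-0.029388=0.2482
k=4 src: inc=-0.029388, refl=-0.029388·-0.142857=0.0042; V=0.277551+-0.029388+0.004198=0.2524
k=5 load: inc=0.004198, refl=0.004198·-0.600000=-0.0025; V=0.248163+0.004198+-0.002519=0.2498
k=6 src: inc=-0.002519, refl=-0.002519·-0.142857=0.0004; V=0.252362+-0.002519+0.000360=0.2502
k=7 load: inc=0.000360, refl=0.000360·-0.600000=-0.0002; V=0.249843+0.000360+-0.000216=0.2500
k=8 src: inc=-0.000216, refl=-0.000216·-0.142857=0.0000; V=0.250202+-0.000216+0.000031=0.2500
k=9 load: inc=0.000031, refl=0.000031·-0.600000=-0.0000; V=0.249987+0.000031+-0.000019=0.2500
k=10 src: inc=-0.000019, refl=-0.000019·-0.142857=0.0000; V=0.250017+-0.000019+0.000003=0.2500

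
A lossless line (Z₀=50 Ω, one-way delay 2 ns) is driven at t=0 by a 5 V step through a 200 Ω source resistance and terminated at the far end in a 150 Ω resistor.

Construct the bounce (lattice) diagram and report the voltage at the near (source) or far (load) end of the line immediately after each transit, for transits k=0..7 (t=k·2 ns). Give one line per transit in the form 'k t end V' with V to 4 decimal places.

Γ_L=0.500000, Γ_S=0.600000; launch V₁=5·50/250=1.000000
k=0 src: V=1.0000
k=1 load: inc=1.000000, refl=1.000000·0.500000=0.5000; V=0.000000+1.000000+0.500000=1.5000
k=2 src: inc=0.500000, refl=0.500000·0.600000=0.3000; V=1.000000+0.500000+0.300000=1.8000
k=3 load: inc=0.300000, refl=0.300000·0.500000=0.1500; V=1.500000+0.300000+0.150000=1.9500
k=4 src: inc=0.150000, refl=0.150000·0.600000=0.0900; V=1.800000+0.150000+0.090000=2.0400
k=5 load: inc=0.090000, refl=0.090000·0.500000=0.0450; V=1.950000+0.090000+0.045000=2.0850
k=6 src: inc=0.045000, refl=0.045000·0.600000=0.0270; V=2.040000+0.045000+0.027000=2.1120
k=7 load: inc=0.027000, refl=0.027000·0.500000=0.0135; V=2.085000+0.027000+0.013500=2.1255

0 0 source 1.0000
1 2 load 1.5000
2 4 source 1.8000
3 6 load 1.9500
4 8 source 2.0400
5 10 load 2.0850
6 12 source 2.1120
7 14 load 2.1255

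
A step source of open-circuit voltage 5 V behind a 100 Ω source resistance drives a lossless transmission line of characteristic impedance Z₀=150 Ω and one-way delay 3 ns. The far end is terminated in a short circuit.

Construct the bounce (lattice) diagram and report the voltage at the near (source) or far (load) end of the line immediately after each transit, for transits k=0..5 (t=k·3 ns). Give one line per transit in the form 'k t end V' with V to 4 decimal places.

Γ_L=-1.000000, Γ_S=-0.200000; launch V₁=5·150/250=3.000000
k=0 src: V=3.0000
k=1 load: inc=3.000000, refl=3.000000·-1.000000=-3.0000; V=0.000000+3.000000+-3.000000=0.0000
k=2 src: inc=-3.000000, refl=-3.000000·-0.200000=0.6000; V=3.000000+-3.000000+0.600000=0.6000
k=3 load: inc=0.600000, refl=0.600000·-1.000000=-0.6000; V=0.000000+0.600000+-0.600000=0.0000
k=4 src: inc=-0.600000, refl=-0.600000·-0.200000=0.1200; V=0.600000+-0.600000+0.120000=0.1200
k=5 load: inc=0.120000, refl=0.120000·-1.000000=-0.1200; V=0.000000+0.120000+-0.120000=0.0000

0 0 source 3.0000
1 3 load 0.0000
2 6 source 0.6000
3 9 load 0.0000
4 12 source 0.1200
5 15 load 0.0000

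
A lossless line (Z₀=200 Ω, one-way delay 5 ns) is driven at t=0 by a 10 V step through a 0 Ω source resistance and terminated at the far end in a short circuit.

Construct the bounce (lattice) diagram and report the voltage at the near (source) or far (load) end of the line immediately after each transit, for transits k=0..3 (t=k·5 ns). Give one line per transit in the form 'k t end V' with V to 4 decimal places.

Γ_L=-1.000000, Γ_S=-1.000000; launch V₁=10·200/200=10.000000
k=0 src: V=10.0000
k=1 load: inc=10.000000, refl=10.000000·-1.000000=-10.0000; V=0.000000+10.000000+-10.000000=0.0000
k=2 src: inc=-10.000000, refl=-10.000000·-1.000000=10.0000; V=10.000000+-10.000000+10.000000=10.0000
k=3 load: inc=10.000000, refl=10.000000·-1.000000=-10.0000; V=0.000000+10.000000+-10.000000=0.0000

0 0 source 10.0000
1 5 load 0.0000
2 10 source 10.0000
3 15 load 0.0000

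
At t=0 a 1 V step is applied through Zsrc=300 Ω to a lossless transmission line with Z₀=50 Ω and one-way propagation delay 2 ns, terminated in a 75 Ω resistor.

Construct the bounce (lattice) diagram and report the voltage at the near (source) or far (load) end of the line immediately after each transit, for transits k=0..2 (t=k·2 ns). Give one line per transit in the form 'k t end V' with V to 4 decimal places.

0 0 source 0.1429
1 2 load 0.1714
2 4 source 0.1918

Γ_L=0.200000, Γ_S=0.714286; launch V₁=1·50/350=0.142857
k=0 src: V=0.1429
k=1 load: inc=0.142857, refl=0.142857·0.200000=0.0286; V=0.000000+0.142857+0.028571=0.1714
k=2 src: inc=0.028571, refl=0.028571·0.714286=0.0204; V=0.142857+0.028571+0.020408=0.1918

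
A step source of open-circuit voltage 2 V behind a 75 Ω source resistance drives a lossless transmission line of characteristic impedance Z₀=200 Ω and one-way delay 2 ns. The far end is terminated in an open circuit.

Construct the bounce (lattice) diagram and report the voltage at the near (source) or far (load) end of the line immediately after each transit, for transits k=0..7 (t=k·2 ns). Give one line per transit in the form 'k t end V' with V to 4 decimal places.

0 0 source 1.4545
1 2 load 2.9091
2 4 source 2.2479
3 6 load 1.5868
4 8 source 1.8873
5 10 load 2.1878
6 12 source 2.0512
7 14 load 1.9146

Γ_L=1.000000, Γ_S=-0.454545; launch V₁=2·200/275=1.454545
k=0 src: V=1.4545
k=1 load: inc=1.454545, refl=1.454545·1.000000=1.4545; V=0.000000+1.454545+1.454545=2.9091
k=2 src: inc=1.454545, refl=1.454545·-0.454545=-0.6612; V=1.454545+1.454545+-0.661157=2.2479
k=3 load: inc=-0.661157, refl=-0.661157·1.000000=-0.6612; V=2.909091+-0.661157+-0.661157=1.5868
k=4 src: inc=-0.661157, refl=-0.661157·-0.454545=0.3005; V=2.247934+-0.661157+0.300526=1.8873
k=5 load: inc=0.300526, refl=0.300526·1.000000=0.3005; V=1.586777+0.300526+0.300526=2.1878
k=6 src: inc=0.300526, refl=0.300526·-0.454545=-0.1366; V=1.887303+0.300526+-0.136603=2.0512
k=7 load: inc=-0.136603, refl=-0.136603·1.000000=-0.1366; V=2.187829+-0.136603+-0.136603=1.9146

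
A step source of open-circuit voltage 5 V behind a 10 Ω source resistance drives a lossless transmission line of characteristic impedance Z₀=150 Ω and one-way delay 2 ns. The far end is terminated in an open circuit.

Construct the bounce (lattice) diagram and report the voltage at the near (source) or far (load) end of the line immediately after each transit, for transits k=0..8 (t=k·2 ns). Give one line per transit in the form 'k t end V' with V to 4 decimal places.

0 0 source 4.6875
1 2 load 9.3750
2 4 source 5.2734
3 6 load 1.1719
4 8 source 4.7607
5 10 load 8.3496
6 12 source 5.2094
7 14 load 2.0691
8 16 source 4.8168

Γ_L=1.000000, Γ_S=-0.875000; launch V₁=5·150/160=4.687500
k=0 src: V=4.6875
k=1 load: inc=4.687500, refl=4.687500·1.000000=4.6875; V=0.000000+4.687500+4.687500=9.3750
k=2 src: inc=4.687500, refl=4.687500·-0.875000=-4.1016; V=4.687500+4.687500+-4.101562=5.2734
k=3 load: inc=-4.101562, refl=-4.101562·1.000000=-4.1016; V=9.375000+-4.101562+-4.101562=1.1719
k=4 src: inc=-4.101562, refl=-4.101562·-0.875000=3.5889; V=5.273438+-4.101562+3.588867=4.7607
k=5 load: inc=3.588867, refl=3.588867·1.000000=3.5889; V=1.171875+3.588867+3.588867=8.3496
k=6 src: inc=3.588867, refl=3.588867·-0.875000=-3.1403; V=4.760742+3.588867+-3.140259=5.2094
k=7 load: inc=-3.140259, refl=-3.140259·1.000000=-3.1403; V=8.349609+-3.140259+-3.140259=2.0691
k=8 src: inc=-3.140259, refl=-3.140259·-0.875000=2.7477; V=5.209351+-3.140259+2.747726=4.8168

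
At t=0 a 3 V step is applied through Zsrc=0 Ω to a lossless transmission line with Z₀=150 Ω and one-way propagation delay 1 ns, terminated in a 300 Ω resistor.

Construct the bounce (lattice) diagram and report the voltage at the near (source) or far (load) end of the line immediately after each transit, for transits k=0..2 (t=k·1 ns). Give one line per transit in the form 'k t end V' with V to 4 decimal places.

Γ_L=0.333333, Γ_S=-1.000000; launch V₁=3·150/150=3.000000
k=0 src: V=3.0000
k=1 load: inc=3.000000, refl=3.000000·0.333333=1.0000; V=0.000000+3.000000+1.000000=4.0000
k=2 src: inc=1.000000, refl=1.000000·-1.000000=-1.0000; V=3.000000+1.000000+-1.000000=3.0000

0 0 source 3.0000
1 1 load 4.0000
2 2 source 3.0000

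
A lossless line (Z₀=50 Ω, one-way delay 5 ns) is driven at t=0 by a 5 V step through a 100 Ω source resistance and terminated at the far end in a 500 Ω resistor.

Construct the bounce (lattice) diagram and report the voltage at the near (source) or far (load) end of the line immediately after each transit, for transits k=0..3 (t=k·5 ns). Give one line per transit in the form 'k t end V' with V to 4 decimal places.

Γ_L=0.818182, Γ_S=0.333333; launch V₁=5·50/150=1.666667
k=0 src: V=1.6667
k=1 load: inc=1.666667, refl=1.666667·0.818182=1.3636; V=0.000000+1.666667+1.363636=3.0303
k=2 src: inc=1.363636, refl=1.363636·0.333333=0.4545; V=1.666667+1.363636+0.454545=3.4848
k=3 load: inc=0.454545, refl=0.454545·0.818182=0.3719; V=3.030303+0.454545+0.371901=3.8567

0 0 source 1.6667
1 5 load 3.0303
2 10 source 3.4848
3 15 load 3.8567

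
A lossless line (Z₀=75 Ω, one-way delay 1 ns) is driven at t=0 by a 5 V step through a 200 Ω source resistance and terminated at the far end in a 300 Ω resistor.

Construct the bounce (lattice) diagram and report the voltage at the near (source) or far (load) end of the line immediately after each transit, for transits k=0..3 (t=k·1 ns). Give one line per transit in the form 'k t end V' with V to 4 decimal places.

0 0 source 1.3636
1 1 load 2.1818
2 2 source 2.5537
3 3 load 2.7769

Γ_L=0.600000, Γ_S=0.454545; launch V₁=5·75/275=1.363636
k=0 src: V=1.3636
k=1 load: inc=1.363636, refl=1.363636·0.600000=0.8182; V=0.000000+1.363636+0.818182=2.1818
k=2 src: inc=0.818182, refl=0.818182·0.454545=0.3719; V=1.363636+0.818182+0.371901=2.5537
k=3 load: inc=0.371901, refl=0.371901·0.600000=0.2231; V=2.181818+0.371901+0.223140=2.7769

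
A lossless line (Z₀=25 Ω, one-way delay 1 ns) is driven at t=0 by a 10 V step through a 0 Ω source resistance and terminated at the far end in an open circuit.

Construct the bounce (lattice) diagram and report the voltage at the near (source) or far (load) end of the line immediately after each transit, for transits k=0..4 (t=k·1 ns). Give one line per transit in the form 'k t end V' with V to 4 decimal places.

Γ_L=1.000000, Γ_S=-1.000000; launch V₁=10·25/25=10.000000
k=0 src: V=10.0000
k=1 load: inc=10.000000, refl=10.000000·1.000000=10.0000; V=0.000000+10.000000+10.000000=20.0000
k=2 src: inc=10.000000, refl=10.000000·-1.000000=-10.0000; V=10.000000+10.000000+-10.000000=10.0000
k=3 load: inc=-10.000000, refl=-10.000000·1.000000=-10.0000; V=20.000000+-10.000000+-10.000000=0.0000
k=4 src: inc=-10.000000, refl=-10.000000·-1.000000=10.0000; V=10.000000+-10.000000+10.000000=10.0000

0 0 source 10.0000
1 1 load 20.0000
2 2 source 10.0000
3 3 load 0.0000
4 4 source 10.0000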